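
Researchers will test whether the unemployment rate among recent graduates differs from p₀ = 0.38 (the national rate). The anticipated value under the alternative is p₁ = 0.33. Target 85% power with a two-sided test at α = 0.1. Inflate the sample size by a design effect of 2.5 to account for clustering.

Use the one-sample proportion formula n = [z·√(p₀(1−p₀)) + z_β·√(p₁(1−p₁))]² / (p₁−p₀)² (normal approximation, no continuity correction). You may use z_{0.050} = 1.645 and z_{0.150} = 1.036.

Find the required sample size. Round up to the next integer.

n = [z_{α/2}·√(p₀q₀) + z_β·√(p₁q₁)]² / (p₁ − p₀)²
  = [1.645·√(0.38·0.62) + 1.036·√(0.33·0.67)]² / (-0.05)²
  = [1.645·0.4854 + 1.036·0.4702]² / 0.0025
  = [1.2856]² / 0.0025
  = 661.11
Design effect: 2.5 × 661.11 = 1652.77.
Round up → n = 1653.

n = 1653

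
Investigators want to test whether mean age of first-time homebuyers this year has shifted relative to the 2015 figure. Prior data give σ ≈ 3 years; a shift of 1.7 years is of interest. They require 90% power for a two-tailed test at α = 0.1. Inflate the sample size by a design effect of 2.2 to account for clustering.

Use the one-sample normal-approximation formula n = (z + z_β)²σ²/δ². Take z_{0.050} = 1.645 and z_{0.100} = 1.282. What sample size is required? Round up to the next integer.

n = 59

n = (z_{α/2} + z_β)² · σ² / δ²
  = (1.645 + 1.282)² · 3² / 1.7²
  = 8.5673 · 9 / 2.89
  = 26.68
Design effect: 2.2 × 26.68 = 58.70.
Round up → n = 59.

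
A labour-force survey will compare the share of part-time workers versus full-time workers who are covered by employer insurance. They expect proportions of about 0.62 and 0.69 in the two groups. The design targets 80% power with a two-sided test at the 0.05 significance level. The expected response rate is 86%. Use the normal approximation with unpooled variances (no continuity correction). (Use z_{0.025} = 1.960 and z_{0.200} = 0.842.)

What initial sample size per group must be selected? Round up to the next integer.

n = (z_{α/2} + z_β)² · [p₁(1−p₁) + p₂(1−p₂)] / (p₁ − p₂)²
  = (1.960 + 0.842)² · (0.62·0.38 + 0.69·0.31) / (-0.07)²
  = (2.802)² · (0.2356 + 0.2139) / 0.0049
  = 7.8512 · 0.4495 / 0.0049
  = 720.23
Adjust for 86% response: 720.23 / 0.86 = 837.47.
Round up → n = 838 per group.

n = 838 per group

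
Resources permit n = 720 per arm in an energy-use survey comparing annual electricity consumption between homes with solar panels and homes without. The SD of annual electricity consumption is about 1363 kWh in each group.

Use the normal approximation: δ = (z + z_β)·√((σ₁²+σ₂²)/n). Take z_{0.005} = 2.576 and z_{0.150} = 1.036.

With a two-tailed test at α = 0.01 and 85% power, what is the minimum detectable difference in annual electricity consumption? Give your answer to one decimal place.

Minimum detectable difference ≈ 259.5 kWh

δ = (z_{α/2} + z_β) · √((σ₁²+σ₂²)/n)
  = (2.576 + 1.036) · √(3715538/720)
  = 3.612 · √5160.5
  = 3.612 · 71.8364
  = 259.4731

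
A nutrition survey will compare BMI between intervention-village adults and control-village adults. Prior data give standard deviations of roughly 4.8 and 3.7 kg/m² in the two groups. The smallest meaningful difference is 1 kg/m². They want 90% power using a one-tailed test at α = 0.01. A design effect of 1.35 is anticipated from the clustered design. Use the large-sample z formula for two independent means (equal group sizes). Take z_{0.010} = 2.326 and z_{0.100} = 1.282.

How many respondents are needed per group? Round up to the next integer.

n = 646 per group

n = (z_α + z_β)² · (σ₁² + σ₂²) / δ²
  = (2.326 + 1.282)² · (4.8² + 3.7² = 36.73) / 1²
  = 13.0177 · 36.73 / 1
  = 478.14
Design effect: 1.35 × 478.14 = 645.49.
Round up → n = 646 per group.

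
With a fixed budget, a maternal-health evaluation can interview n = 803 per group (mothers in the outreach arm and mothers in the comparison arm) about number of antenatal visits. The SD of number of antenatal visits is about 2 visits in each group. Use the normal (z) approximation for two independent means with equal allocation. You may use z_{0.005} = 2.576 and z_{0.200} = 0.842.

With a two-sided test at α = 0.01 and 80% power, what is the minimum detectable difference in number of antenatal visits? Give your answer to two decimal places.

δ = (z_{α/2} + z_β) · √((σ₁²+σ₂²)/n)
  = (2.576 + 0.842) · √(8/803)
  = 3.418 · √0.00996
  = 3.418 · 0.0998
  = 0.3412

Minimum detectable difference ≈ 0.34 visits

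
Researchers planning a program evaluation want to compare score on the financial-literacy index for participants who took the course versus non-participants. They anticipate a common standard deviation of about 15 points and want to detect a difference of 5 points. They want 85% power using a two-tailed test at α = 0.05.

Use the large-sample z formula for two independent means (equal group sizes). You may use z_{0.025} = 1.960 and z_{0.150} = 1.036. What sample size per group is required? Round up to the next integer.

n = (z_{α/2} + z_β)² · (σ₁² + σ₂²) / δ²
  = (1.960 + 1.036)² · (2·15² = 450) / 5²
  = 8.9760 · 450 / 25
  = 161.57
Round up → n = 162 per group.

n = 162 per group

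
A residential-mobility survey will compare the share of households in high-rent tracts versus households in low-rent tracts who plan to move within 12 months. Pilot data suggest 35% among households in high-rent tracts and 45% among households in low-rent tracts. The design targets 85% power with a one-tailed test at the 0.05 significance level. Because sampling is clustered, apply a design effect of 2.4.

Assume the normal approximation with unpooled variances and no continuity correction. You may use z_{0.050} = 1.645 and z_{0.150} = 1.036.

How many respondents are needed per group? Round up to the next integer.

n = (z_α + z_β)² · [p₁(1−p₁) + p₂(1−p₂)] / (p₁ − p₂)²
  = (1.645 + 1.036)² · (0.35·0.65 + 0.45·0.55) / (-0.10)²
  = (2.681)² · (0.2275 + 0.2475) / 0.0100
  = 7.1878 · 0.4750 / 0.0100
  = 341.42
Design effect: 2.4 × 341.42 = 819.40.
Round up → n = 820 per group.

n = 820 per group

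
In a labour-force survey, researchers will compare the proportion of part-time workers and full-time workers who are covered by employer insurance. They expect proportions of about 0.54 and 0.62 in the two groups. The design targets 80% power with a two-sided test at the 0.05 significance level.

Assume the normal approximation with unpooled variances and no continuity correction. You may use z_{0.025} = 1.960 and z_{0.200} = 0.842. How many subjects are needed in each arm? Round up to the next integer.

n = (z_{α/2} + z_β)² · [p₁(1−p₁) + p₂(1−p₂)] / (p₁ − p₂)²
  = (1.960 + 0.842)² · (0.54·0.46 + 0.62·0.38) / (-0.08)²
  = (2.802)² · (0.2484 + 0.2356) / 0.0064
  = 7.8512 · 0.4840 / 0.0064
  = 593.75
Round up → n = 594 per group.

n = 594 per group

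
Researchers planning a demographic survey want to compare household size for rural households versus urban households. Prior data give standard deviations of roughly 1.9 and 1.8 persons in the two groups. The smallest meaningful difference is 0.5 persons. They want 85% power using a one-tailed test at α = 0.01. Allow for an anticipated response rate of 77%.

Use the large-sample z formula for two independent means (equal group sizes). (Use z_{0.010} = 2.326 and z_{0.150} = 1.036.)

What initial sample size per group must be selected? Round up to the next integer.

n = (z_α + z_β)² · (σ₁² + σ₂²) / δ²
  = (2.326 + 1.036)² · (1.9² + 1.8² = 6.85) / 0.5²
  = 11.3030 · 6.85 / 0.25
  = 309.70
Adjust for 77% response: 309.70 / 0.77 = 402.21.
Round up → n = 403 per group.

n = 403 per group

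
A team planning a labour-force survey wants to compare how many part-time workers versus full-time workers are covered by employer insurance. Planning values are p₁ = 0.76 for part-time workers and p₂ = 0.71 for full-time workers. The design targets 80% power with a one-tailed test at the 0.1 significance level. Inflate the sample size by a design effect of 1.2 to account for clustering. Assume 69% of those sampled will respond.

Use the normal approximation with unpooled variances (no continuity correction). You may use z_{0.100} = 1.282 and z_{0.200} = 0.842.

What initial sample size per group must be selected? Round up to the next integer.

n = (z_α + z_β)² · [p₁(1−p₁) + p₂(1−p₂)] / (p₁ − p₂)²
  = (1.282 + 0.842)² · (0.76·0.24 + 0.71·0.29) / (0.05)²
  = (2.124)² · (0.1824 + 0.2059) / 0.0025
  = 4.5114 · 0.3883 / 0.0025
  = 700.71
Design effect: 1.2 × 700.71 = 840.85.
Adjust for 69% response: 840.85 / 0.69 = 1218.62.
Round up → n = 1219 per group.

n = 1219 per group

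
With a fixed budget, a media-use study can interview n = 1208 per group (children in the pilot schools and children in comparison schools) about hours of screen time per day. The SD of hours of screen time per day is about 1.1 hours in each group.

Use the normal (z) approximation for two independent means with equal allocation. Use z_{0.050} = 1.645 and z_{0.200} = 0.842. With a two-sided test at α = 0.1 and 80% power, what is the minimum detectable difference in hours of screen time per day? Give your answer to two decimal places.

δ = (z_{α/2} + z_β) · √((σ₁²+σ₂²)/n)
  = (1.645 + 0.842) · √(2.42/1208)
  = 2.487 · √0.002
  = 2.487 · 0.0448
  = 0.1113

Minimum detectable difference ≈ 0.11 hours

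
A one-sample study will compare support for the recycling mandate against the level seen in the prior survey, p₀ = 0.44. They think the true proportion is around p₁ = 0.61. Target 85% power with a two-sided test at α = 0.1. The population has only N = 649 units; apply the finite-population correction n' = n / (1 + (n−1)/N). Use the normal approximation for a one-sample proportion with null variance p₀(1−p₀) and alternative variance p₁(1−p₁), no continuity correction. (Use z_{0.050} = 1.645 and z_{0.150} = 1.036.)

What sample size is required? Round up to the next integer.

n = 56

n = [z_{α/2}·√(p₀q₀) + z_β·√(p₁q₁)]² / (p₁ − p₀)²
  = [1.645·√(0.44·0.56) + 1.036·√(0.61·0.39)]² / (0.17)²
  = [1.645·0.4964 + 1.036·0.4877]² / 0.0289
  = [1.3219]² / 0.0289
  = 60.46
Finite-population correction (N = 649): 60.46 / (1 + (60.46 − 1)/649) = 55.39.
Round up → n = 56.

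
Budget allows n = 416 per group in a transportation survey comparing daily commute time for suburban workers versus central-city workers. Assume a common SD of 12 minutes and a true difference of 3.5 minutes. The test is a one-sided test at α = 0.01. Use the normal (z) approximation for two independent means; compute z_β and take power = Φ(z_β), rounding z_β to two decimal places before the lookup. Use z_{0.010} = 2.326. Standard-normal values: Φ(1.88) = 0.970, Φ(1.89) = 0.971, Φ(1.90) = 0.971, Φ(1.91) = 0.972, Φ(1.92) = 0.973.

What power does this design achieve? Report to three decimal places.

Power ≈ 0.970

z_β = δ·√(n/(σ₁²+σ₂²)) − z_α
    = 3.5 · √(416/288) − 2.326
    = 3.5 · 1.20185 − 2.326
    = 4.2065 − 2.326 = 1.8805 → 1.88
Power = Φ(1.88) = 0.970.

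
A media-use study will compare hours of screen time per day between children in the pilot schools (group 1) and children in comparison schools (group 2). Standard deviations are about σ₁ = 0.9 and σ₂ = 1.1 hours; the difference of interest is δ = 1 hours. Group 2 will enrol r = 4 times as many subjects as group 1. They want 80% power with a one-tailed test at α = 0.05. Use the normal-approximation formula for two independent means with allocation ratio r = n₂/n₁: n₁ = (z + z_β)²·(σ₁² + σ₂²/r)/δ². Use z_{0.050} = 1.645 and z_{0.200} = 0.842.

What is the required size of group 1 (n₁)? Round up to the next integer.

n₁ = 7

n₁ = (z_α + z_β)² · (σ₁² + σ₂²/r) / δ²
   = (1.645 + 0.842)² · (0.9² + 1.1²/4) / 1²
   = 6.1852 · (0.81 + 0.3025) / 1
   = 6.1852 · 1.1125 / 1
   = 6.88
Round up → n₁ = 7; n₂ = r·n₁ = 4 × 7 = 28.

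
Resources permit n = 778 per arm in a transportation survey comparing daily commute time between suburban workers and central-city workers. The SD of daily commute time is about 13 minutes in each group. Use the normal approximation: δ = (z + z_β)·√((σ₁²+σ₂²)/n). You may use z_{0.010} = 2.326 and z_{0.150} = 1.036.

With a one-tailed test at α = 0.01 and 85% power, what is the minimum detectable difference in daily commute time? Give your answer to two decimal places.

Minimum detectable difference ≈ 2.22 minutes

δ = (z_α + z_β) · √((σ₁²+σ₂²)/n)
  = (2.326 + 1.036) · √(338/778)
  = 3.362 · √0.43445
  = 3.362 · 0.6591
  = 2.2160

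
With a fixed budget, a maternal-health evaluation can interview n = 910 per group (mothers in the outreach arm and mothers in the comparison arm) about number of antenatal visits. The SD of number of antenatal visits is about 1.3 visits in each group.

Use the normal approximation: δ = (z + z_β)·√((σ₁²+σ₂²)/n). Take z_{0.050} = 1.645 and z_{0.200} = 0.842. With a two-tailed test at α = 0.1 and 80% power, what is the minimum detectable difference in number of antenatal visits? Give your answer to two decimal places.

δ = (z_{α/2} + z_β) · √((σ₁²+σ₂²)/n)
  = (1.645 + 0.842) · √(3.38/910)
  = 2.487 · √0.00371
  = 2.487 · 0.0609
  = 0.1516

Minimum detectable difference ≈ 0.15 visits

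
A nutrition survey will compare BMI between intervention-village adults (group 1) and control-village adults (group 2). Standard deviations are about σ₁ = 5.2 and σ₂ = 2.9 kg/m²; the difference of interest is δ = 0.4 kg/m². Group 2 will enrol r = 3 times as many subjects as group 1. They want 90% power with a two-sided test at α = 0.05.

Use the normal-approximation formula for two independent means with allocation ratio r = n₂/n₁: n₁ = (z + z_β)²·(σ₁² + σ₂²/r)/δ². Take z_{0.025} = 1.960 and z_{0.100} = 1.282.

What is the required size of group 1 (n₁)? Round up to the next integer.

n₁ = 1961

n₁ = (z_{α/2} + z_β)² · (σ₁² + σ₂²/r) / δ²
   = (1.960 + 1.282)² · (5.2² + 2.9²/3) / 0.4²
   = 10.5106 · (27.04 + 2.8033) / 0.16
   = 10.5106 · 29.8433 / 0.16
   = 1960.44
Round up → n₁ = 1961; n₂ = r·n₁ = 3 × 1961 = 5883.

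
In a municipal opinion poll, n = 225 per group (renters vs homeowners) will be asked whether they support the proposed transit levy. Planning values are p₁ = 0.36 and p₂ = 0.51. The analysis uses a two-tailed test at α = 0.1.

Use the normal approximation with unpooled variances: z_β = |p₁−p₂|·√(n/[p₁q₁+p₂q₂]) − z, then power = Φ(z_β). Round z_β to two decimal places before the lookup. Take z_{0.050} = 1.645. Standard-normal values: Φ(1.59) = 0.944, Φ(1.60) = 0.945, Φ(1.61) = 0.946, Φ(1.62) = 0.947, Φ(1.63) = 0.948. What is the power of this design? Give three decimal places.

Power ≈ 0.945

z_β = |p₁−p₂|·√(n/[p₁q₁+p₂q₂]) − z_{α/2}
    = 0.15 · √(225/0.4803) − 1.645
    = 0.15 · 21.6439 − 1.645
    = 3.2466 − 1.645 = 1.6016 → 1.60
Power = Φ(1.60) = 0.945.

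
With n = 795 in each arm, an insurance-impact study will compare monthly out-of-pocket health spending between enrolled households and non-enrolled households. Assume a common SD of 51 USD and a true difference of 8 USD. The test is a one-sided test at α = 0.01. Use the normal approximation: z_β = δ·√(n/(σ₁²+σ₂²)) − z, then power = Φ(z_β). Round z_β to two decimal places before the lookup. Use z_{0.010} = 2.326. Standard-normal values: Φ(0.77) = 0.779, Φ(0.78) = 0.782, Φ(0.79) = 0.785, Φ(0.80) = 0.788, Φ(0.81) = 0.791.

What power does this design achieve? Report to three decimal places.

z_β = δ·√(n/(σ₁²+σ₂²)) − z_α
    = 8 · √(795/5202) − 2.326
    = 8 · 0.39093 − 2.326
    = 3.1274 − 2.326 = 0.8014 → 0.80
Power = Φ(0.80) = 0.788.

Power ≈ 0.788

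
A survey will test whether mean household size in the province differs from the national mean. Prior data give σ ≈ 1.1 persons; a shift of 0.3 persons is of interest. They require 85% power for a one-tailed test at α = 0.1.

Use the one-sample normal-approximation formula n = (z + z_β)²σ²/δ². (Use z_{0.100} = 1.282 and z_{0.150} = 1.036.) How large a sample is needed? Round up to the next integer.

n = 73

n = (z_α + z_β)² · σ² / δ²
  = (1.282 + 1.036)² · 1.1² / 0.3²
  = 5.3731 · 1.21 / 0.09
  = 72.24
Round up → n = 73.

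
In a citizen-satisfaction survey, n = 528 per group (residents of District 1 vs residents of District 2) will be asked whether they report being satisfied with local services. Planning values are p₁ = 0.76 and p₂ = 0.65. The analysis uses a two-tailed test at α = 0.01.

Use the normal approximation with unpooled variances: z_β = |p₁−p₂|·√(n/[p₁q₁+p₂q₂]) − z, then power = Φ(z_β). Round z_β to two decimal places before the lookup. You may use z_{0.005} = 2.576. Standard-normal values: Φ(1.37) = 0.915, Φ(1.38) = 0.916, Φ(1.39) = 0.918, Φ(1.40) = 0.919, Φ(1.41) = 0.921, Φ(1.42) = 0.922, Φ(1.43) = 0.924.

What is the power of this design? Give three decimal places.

Power ≈ 0.915

z_β = |p₁−p₂|·√(n/[p₁q₁+p₂q₂]) − z_{α/2}
    = 0.11 · √(528/0.4099) − 2.576
    = 0.11 · 35.8904 − 2.576
    = 3.9479 − 2.576 = 1.3719 → 1.37
Power = Φ(1.37) = 0.915.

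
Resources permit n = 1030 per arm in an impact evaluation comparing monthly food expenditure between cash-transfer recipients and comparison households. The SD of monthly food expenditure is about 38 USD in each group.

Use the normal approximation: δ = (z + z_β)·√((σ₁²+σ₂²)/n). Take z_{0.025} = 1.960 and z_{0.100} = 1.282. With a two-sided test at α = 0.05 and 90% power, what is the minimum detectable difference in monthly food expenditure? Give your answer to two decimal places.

δ = (z_{α/2} + z_β) · √((σ₁²+σ₂²)/n)
  = (1.960 + 1.282) · √(2888/1030)
  = 3.242 · √2.8039
  = 3.242 · 1.6745
  = 5.4287

Minimum detectable difference ≈ 5.43 USD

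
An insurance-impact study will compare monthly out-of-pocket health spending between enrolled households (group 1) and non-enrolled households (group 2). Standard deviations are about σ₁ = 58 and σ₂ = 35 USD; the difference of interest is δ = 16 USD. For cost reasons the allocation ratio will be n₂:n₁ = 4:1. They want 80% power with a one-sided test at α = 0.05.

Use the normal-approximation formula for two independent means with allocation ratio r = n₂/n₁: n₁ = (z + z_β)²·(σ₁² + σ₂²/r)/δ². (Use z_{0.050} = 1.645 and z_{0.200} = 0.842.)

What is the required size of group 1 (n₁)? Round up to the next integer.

n₁ = 89

n₁ = (z_α + z_β)² · (σ₁² + σ₂²/r) / δ²
   = (1.645 + 0.842)² · (58² + 35²/4) / 16²
   = 6.1852 · (3364 + 306.25) / 256
   = 6.1852 · 3670.2 / 256
   = 88.68
Round up → n₁ = 89; n₂ = r·n₁ = 4 × 89 = 356.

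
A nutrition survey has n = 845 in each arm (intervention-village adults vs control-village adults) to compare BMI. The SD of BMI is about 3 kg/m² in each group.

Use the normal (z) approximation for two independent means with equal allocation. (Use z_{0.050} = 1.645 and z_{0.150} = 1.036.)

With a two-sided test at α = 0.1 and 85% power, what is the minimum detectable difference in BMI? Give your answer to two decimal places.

δ = (z_{α/2} + z_β) · √((σ₁²+σ₂²)/n)
  = (1.645 + 1.036) · √(18/845)
  = 2.681 · √0.0213
  = 2.681 · 0.1460
  = 0.3913

Minimum detectable difference ≈ 0.39 kg/m²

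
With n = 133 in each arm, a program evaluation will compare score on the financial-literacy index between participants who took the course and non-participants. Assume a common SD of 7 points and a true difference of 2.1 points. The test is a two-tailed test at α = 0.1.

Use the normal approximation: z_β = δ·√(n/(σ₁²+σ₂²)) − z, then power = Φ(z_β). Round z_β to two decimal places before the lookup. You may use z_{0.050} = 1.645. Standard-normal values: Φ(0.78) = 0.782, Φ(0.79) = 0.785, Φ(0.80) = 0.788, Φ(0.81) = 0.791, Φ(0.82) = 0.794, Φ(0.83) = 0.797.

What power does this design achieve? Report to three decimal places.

z_β = δ·√(n/(σ₁²+σ₂²)) − z_{α/2}
    = 2.1 · √(133/98) − 1.645
    = 2.1 · 1.16496 − 1.645
    = 2.4464 − 1.645 = 0.8014 → 0.80
Power = Φ(0.80) = 0.788.

Power ≈ 0.788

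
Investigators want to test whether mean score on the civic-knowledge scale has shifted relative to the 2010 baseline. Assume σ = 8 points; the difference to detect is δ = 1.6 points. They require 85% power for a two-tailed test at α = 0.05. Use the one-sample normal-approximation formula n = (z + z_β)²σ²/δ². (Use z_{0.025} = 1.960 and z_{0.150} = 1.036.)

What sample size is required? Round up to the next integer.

n = (z_{α/2} + z_β)² · σ² / δ²
  = (1.960 + 1.036)² · 8² / 1.6²
  = 8.9760 · 64 / 2.56
  = 224.40
Round up → n = 225.

n = 225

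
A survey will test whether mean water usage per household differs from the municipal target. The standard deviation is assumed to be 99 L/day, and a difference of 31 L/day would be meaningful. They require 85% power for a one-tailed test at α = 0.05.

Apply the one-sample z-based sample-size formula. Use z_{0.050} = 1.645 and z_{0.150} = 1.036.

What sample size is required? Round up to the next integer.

n = 74

n = (z_α + z_β)² · σ² / δ²
  = (1.645 + 1.036)² · 99² / 31²
  = 7.1878 · 9801 / 961
  = 73.31
Round up → n = 74.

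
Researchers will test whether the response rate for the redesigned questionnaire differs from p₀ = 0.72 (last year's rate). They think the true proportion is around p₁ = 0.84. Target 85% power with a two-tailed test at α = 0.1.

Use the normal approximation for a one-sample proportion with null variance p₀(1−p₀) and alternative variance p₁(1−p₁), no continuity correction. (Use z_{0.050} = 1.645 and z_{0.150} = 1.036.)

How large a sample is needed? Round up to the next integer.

n = [z_{α/2}·√(p₀q₀) + z_β·√(p₁q₁)]² / (p₁ − p₀)²
  = [1.645·√(0.72·0.28) + 1.036·√(0.84·0.16)]² / (0.12)²
  = [1.645·0.4490 + 1.036·0.3666]² / 0.0144
  = [1.1184]² / 0.0144
  = 86.86
Round up → n = 87.

n = 87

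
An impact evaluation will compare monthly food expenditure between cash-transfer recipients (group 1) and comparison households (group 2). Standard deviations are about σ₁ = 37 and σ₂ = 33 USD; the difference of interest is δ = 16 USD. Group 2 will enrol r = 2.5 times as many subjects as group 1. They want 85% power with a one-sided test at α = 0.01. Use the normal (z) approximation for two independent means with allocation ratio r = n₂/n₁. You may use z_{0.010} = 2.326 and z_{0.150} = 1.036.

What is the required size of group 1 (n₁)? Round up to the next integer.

n₁ = (z_α + z_β)² · (σ₁² + σ₂²/r) / δ²
   = (2.326 + 1.036)² · (37² + 33²/2.5) / 16²
   = 11.3030 · (1369 + 435.6) / 256
   = 11.3030 · 1804.6 / 256
   = 79.68
Round up → n₁ = 80; n₂ = r·n₁ = 2.5 × 80 = 200.

n₁ = 80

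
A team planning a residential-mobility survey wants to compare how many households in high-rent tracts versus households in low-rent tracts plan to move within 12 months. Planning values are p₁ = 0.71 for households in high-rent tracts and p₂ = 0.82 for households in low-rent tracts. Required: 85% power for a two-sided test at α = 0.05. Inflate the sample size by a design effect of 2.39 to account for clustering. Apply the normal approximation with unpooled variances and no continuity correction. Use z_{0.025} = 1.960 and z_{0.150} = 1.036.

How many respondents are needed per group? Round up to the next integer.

n = 627 per group

n = (z_{α/2} + z_β)² · [p₁(1−p₁) + p₂(1−p₂)] / (p₁ − p₂)²
  = (1.960 + 1.036)² · (0.71·0.29 + 0.82·0.18) / (-0.11)²
  = (2.996)² · (0.2059 + 0.1476) / 0.0121
  = 8.9760 · 0.3535 / 0.0121
  = 262.23
Design effect: 2.39 × 262.23 = 626.74.
Round up → n = 627 per group.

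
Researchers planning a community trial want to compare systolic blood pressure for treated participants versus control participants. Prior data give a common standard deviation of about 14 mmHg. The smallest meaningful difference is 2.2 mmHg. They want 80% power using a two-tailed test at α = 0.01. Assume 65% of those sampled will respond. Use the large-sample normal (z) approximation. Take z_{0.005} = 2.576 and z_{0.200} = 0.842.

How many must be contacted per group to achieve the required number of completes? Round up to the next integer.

n = 1456 per group

n = (z_{α/2} + z_β)² · (σ₁² + σ₂²) / δ²
  = (2.576 + 0.842)² · (2·14² = 392) / 2.2²
  = 11.6827 · 392 / 4.84
  = 946.20
Adjust for 65% response: 946.20 / 0.65 = 1455.70.
Round up → n = 1456 per group.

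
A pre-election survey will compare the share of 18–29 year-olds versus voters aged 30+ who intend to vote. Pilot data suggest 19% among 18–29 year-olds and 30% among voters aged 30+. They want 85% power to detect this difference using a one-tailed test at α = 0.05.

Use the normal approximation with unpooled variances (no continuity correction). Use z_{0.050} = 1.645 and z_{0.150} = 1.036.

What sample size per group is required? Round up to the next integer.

n = (z_α + z_β)² · [p₁(1−p₁) + p₂(1−p₂)] / (p₁ − p₂)²
  = (1.645 + 1.036)² · (0.19·0.81 + 0.30·0.70) / (-0.11)²
  = (2.681)² · (0.1539 + 0.2100) / 0.0121
  = 7.1878 · 0.3639 / 0.0121
  = 216.17
Round up → n = 217 per group.

n = 217 per group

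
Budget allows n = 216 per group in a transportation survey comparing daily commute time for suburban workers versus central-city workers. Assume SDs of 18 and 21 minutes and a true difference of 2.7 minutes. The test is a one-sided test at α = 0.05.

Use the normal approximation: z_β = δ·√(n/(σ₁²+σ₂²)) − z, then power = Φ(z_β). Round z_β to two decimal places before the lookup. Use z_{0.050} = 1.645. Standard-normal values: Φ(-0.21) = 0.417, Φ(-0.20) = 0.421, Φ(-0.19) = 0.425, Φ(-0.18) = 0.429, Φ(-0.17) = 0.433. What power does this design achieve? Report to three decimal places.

z_β = δ·√(n/(σ₁²+σ₂²)) − z_α
    = 2.7 · √(216/765) − 1.645
    = 2.7 · 0.53137 − 1.645
    = 1.4347 − 1.645 = -0.2103 → -0.21
Power = Φ(-0.21) = 0.417.

Power ≈ 0.417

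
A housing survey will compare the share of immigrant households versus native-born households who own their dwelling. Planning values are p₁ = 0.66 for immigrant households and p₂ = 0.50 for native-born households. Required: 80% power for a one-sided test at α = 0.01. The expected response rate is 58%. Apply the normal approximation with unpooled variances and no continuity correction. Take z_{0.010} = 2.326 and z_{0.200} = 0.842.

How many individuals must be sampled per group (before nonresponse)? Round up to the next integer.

n = 321 per group

n = (z_α + z_β)² · [p₁(1−p₁) + p₂(1−p₂)] / (p₁ − p₂)²
  = (2.326 + 0.842)² · (0.66·0.34 + 0.50·0.50) / (0.16)²
  = (3.168)² · (0.2244 + 0.2500) / 0.0256
  = 10.0362 · 0.4744 / 0.0256
  = 185.98
Adjust for 58% response: 185.98 / 0.58 = 320.66.
Round up → n = 321 per group.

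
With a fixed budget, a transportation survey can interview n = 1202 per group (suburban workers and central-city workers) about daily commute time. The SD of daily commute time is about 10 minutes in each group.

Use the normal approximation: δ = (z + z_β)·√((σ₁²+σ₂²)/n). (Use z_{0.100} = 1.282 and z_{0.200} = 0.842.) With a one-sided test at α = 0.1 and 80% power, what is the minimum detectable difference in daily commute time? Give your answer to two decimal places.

Minimum detectable difference ≈ 0.87 minutes

δ = (z_α + z_β) · √((σ₁²+σ₂²)/n)
  = (1.282 + 0.842) · √(200/1202)
  = 2.124 · √0.16639
  = 2.124 · 0.4079
  = 0.8664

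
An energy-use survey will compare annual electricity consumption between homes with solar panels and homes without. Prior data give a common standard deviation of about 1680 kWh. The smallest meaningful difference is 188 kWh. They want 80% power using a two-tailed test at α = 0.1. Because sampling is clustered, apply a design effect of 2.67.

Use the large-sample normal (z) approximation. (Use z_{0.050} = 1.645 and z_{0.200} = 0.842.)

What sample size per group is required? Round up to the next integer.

n = 2638 per group

n = (z_{α/2} + z_β)² · (σ₁² + σ₂²) / δ²
  = (1.645 + 0.842)² · (2·1680² = 5644800) / 188²
  = 6.1852 · 5644800 / 35344
  = 987.84
Design effect: 2.67 × 987.84 = 2637.52.
Round up → n = 2638 per group.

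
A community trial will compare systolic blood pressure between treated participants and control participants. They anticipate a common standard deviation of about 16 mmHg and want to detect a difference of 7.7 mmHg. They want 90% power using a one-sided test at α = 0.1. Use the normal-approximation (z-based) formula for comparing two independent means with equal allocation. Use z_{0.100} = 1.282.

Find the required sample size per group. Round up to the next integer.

n = 57 per group

n = (z_α + z_β)² · (σ₁² + σ₂²) / δ²
  = (1.282 + 1.282)² · (2·16² = 512) / 7.7²
  = 6.5741 · 512 / 59.29
  = 56.77
Round up → n = 57 per group.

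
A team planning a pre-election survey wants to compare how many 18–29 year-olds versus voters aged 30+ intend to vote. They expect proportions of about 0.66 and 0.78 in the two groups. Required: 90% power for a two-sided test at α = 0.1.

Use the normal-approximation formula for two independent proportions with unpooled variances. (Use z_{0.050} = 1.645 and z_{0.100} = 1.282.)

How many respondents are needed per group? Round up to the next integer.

n = 236 per group

n = (z_{α/2} + z_β)² · [p₁(1−p₁) + p₂(1−p₂)] / (p₁ − p₂)²
  = (1.645 + 1.282)² · (0.66·0.34 + 0.78·0.22) / (-0.12)²
  = (2.927)² · (0.2244 + 0.1716) / 0.0144
  = 8.5673 · 0.3960 / 0.0144
  = 235.60
Round up → n = 236 per group.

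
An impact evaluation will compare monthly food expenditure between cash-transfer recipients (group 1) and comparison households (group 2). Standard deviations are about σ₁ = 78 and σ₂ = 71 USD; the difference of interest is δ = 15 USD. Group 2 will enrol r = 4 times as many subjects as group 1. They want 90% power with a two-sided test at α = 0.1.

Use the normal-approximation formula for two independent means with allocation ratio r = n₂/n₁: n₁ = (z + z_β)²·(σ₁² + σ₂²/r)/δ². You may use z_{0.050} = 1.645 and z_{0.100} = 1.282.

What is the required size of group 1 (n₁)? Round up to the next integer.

n₁ = 280

n₁ = (z_{α/2} + z_β)² · (σ₁² + σ₂²/r) / δ²
   = (1.645 + 1.282)² · (78² + 71²/4) / 15²
   = 8.5673 · (6084 + 1260.2) / 225
   = 8.5673 · 7344.2 / 225
   = 279.65
Round up → n₁ = 280; n₂ = r·n₁ = 4 × 280 = 1120.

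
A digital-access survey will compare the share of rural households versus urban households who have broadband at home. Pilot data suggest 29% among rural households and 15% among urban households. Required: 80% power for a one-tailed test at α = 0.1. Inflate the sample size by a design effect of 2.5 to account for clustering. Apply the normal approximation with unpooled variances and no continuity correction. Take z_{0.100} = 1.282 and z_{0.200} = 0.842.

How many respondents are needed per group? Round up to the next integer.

n = (z_α + z_β)² · [p₁(1−p₁) + p₂(1−p₂)] / (p₁ − p₂)²
  = (1.282 + 0.842)² · (0.29·0.71 + 0.15·0.85) / (0.14)²
  = (2.124)² · (0.2059 + 0.1275) / 0.0196
  = 4.5114 · 0.3334 / 0.0196
  = 76.74
Design effect: 2.5 × 76.74 = 191.85.
Round up → n = 192 per group.

n = 192 per group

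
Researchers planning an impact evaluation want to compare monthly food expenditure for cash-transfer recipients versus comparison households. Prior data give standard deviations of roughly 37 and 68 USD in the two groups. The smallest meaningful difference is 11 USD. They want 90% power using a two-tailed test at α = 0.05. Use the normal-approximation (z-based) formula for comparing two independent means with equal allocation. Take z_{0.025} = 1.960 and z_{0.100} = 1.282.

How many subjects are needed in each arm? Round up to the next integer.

n = 521 per group

n = (z_{α/2} + z_β)² · (σ₁² + σ₂²) / δ²
  = (1.960 + 1.282)² · (37² + 68² = 5993) / 11²
  = 10.5106 · 5993 / 121
  = 520.58
Round up → n = 521 per group.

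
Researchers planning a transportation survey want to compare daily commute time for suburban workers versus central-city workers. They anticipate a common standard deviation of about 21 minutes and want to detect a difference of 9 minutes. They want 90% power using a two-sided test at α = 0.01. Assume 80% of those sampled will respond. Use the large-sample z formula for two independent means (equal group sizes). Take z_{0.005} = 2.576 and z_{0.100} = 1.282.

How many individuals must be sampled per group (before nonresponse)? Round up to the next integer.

n = 203 per group

n = (z_{α/2} + z_β)² · (σ₁² + σ₂²) / δ²
  = (2.576 + 1.282)² · (2·21² = 882) / 9²
  = 14.8842 · 882 / 81
  = 162.07
Adjust for 80% response: 162.07 / 0.80 = 202.59.
Round up → n = 203 per group.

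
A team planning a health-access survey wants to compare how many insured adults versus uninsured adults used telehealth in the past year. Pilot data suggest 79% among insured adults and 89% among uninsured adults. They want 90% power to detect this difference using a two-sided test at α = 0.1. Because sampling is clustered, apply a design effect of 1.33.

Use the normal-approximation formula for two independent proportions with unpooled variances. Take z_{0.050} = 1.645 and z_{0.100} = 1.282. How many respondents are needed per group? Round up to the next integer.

n = 301 per group

n = (z_{α/2} + z_β)² · [p₁(1−p₁) + p₂(1−p₂)] / (p₁ − p₂)²
  = (1.645 + 1.282)² · (0.79·0.21 + 0.89·0.11) / (-0.10)²
  = (2.927)² · (0.1659 + 0.0979) / 0.0100
  = 8.5673 · 0.2638 / 0.0100
  = 226.01
Design effect: 1.33 × 226.01 = 300.59.
Round up → n = 301 per group.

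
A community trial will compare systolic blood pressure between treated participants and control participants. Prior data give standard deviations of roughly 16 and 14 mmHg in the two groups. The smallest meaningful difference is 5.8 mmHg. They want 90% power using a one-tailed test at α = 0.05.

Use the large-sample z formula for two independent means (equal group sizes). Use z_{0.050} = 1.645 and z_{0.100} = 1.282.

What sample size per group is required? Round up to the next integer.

n = (z_α + z_β)² · (σ₁² + σ₂²) / δ²
  = (1.645 + 1.282)² · (16² + 14² = 452) / 5.8²
  = 8.5673 · 452 / 33.64
  = 115.11
Round up → n = 116 per group.

n = 116 per group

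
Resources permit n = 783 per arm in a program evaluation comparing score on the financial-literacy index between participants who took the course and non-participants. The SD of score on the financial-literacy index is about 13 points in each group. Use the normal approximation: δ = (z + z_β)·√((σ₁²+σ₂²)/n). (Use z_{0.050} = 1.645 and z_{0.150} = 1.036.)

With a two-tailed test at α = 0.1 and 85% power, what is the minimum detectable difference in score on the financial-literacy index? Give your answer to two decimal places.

δ = (z_{α/2} + z_β) · √((σ₁²+σ₂²)/n)
  = (1.645 + 1.036) · √(338/783)
  = 2.681 · √0.43167
  = 2.681 · 0.6570
  = 1.7615

Minimum detectable difference ≈ 1.76 points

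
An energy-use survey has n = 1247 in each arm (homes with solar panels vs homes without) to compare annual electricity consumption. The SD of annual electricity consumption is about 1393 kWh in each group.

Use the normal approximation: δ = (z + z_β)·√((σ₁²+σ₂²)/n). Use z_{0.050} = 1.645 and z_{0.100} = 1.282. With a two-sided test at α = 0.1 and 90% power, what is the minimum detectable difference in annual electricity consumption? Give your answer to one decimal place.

δ = (z_{α/2} + z_β) · √((σ₁²+σ₂²)/n)
  = (1.645 + 1.282) · √(3880898/1247)
  = 2.927 · √3112.2
  = 2.927 · 55.7870
  = 163.2885

Minimum detectable difference ≈ 163.3 kWh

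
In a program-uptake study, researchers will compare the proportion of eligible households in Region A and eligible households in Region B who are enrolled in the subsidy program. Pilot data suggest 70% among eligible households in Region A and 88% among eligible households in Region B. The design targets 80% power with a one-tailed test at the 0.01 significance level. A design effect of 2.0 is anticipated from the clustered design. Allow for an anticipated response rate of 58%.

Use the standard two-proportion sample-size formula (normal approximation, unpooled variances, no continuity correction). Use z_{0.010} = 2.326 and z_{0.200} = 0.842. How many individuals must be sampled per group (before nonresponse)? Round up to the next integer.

n = (z_α + z_β)² · [p₁(1−p₁) + p₂(1−p₂)] / (p₁ − p₂)²
  = (2.326 + 0.842)² · (0.70·0.30 + 0.88·0.12) / (-0.18)²
  = (3.168)² · (0.2100 + 0.1056) / 0.0324
  = 10.0362 · 0.3156 / 0.0324
  = 97.76
Design effect: 2.0 × 97.76 = 195.52.
Adjust for 58% response: 195.52 / 0.58 = 337.10.
Round up → n = 338 per group.

n = 338 per group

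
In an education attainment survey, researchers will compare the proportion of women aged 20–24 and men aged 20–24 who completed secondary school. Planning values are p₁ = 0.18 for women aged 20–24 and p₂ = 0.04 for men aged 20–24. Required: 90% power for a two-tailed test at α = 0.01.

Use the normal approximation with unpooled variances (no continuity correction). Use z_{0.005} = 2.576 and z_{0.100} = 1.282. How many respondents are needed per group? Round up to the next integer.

n = 142 per group

n = (z_{α/2} + z_β)² · [p₁(1−p₁) + p₂(1−p₂)] / (p₁ − p₂)²
  = (2.576 + 1.282)² · (0.18·0.82 + 0.04·0.96) / (0.14)²
  = (3.858)² · (0.1476 + 0.0384) / 0.0196
  = 14.8842 · 0.1860 / 0.0196
  = 141.25
Round up → n = 142 per group.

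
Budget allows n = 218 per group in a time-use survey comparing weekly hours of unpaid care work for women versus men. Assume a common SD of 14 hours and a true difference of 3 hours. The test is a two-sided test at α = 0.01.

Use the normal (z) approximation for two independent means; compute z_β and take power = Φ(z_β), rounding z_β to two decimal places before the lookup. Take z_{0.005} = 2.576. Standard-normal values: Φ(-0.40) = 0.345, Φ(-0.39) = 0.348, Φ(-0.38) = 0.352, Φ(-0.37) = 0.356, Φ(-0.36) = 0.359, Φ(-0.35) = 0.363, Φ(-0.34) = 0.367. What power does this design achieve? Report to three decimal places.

Power ≈ 0.367

z_β = δ·√(n/(σ₁²+σ₂²)) − z_{α/2}
    = 3 · √(218/392) − 2.576
    = 3 · 0.74574 − 2.576
    = 2.2372 − 2.576 = -0.3388 → -0.34
Power = Φ(-0.34) = 0.367.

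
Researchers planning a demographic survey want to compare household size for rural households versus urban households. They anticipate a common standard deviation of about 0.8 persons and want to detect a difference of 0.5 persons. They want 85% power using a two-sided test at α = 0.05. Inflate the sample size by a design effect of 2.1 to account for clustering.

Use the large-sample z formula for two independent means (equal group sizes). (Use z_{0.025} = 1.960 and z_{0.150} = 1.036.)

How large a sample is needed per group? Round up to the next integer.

n = (z_{α/2} + z_β)² · (σ₁² + σ₂²) / δ²
  = (1.960 + 1.036)² · (2·0.8² = 1.28) / 0.5²
  = 8.9760 · 1.28 / 0.25
  = 45.96
Design effect: 2.1 × 45.96 = 96.51.
Round up → n = 97 per group.

n = 97 per group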